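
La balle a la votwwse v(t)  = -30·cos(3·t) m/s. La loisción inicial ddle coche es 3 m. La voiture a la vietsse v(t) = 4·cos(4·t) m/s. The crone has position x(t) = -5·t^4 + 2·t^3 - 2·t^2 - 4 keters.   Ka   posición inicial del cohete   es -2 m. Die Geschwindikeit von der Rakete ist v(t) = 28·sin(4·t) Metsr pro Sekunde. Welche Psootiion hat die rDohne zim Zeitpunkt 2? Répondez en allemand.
Aus der Gleichung für die Position x(t) = -5·t^4 + 2·t^3 - 2·t^2 - 4, setzen wir t = 2 ein und erhalten x = -76.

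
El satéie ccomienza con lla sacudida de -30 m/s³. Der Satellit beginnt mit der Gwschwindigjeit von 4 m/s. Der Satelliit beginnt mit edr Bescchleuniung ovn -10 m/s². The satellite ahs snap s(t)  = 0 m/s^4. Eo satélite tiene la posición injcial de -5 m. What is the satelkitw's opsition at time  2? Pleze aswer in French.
Nous devons trouver la primitive de notre équation du snap s(t) = 0 4 fois. L'intégrale du snap, avec j(0) = -30, donne le jerk: j(t) = -30. L'intégrale du jerk est l'accélération. En utilisant a(0) = -10, nous obtenons a(t) = -30·t - 10. En intégrant l'accélération et en utilisant la condition initiale v(0) = 4, nous obtenons v(t) = -15·t^2 - 10·t + 4. La primitive de la vitesse est la position. En utilisant x(0) = -5, nous obtenons x(t) = -5·t^3 - 5·t^2 + 4·t - 5. De l'équation de la position x(t) = -5·t^3 - 5·t^2 + 4·t - 5, nous substituons t = 2 pour obtenir x = -57.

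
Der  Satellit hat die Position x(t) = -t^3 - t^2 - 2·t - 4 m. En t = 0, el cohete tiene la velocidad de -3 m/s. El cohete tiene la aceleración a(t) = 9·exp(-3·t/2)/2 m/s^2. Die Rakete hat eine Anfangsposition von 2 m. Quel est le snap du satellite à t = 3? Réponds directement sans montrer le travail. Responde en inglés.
The answer is 0.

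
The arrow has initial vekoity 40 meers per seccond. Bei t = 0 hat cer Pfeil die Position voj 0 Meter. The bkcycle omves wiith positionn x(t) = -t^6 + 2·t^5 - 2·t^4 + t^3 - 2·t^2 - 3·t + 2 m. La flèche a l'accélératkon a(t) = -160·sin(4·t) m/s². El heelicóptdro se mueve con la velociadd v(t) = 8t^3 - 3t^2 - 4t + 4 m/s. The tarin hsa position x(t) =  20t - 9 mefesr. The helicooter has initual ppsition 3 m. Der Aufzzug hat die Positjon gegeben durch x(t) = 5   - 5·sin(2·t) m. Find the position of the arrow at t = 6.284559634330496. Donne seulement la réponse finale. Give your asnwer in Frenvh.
À t = 6.284559634330496, x = 0.0549728091520215.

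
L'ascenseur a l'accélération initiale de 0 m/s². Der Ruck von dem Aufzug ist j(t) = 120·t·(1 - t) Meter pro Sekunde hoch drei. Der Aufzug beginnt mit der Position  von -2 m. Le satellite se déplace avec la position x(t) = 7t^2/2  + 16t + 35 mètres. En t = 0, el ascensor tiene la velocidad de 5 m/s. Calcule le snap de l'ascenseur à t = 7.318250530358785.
En partant du jerk j(t) = 120·t·(1 - t), nous prenons 1 dérivée. En prenant d/dt de j(t), nous trouvons s(t) = 120 - 240·t. En utilisant s(t) = 120 - 240·t et en substituant t = 7.318250530358785, nous trouvons s = -1636.38012728611.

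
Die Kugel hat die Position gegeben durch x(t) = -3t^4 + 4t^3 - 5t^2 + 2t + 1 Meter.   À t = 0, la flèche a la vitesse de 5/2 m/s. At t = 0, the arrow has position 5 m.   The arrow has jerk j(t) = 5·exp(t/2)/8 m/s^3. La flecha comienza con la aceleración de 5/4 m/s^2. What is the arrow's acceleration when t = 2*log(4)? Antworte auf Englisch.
To find the answer, we compute 1 integral of j(t) = 5·exp(t/2)/8. The integral of jerk is acceleration. Using a(0) = 5/4, we get a(t) = 5·exp(t/2)/4. We have acceleration a(t) = 5·exp(t/2)/4. Substituting t = 2*log(4): a(2*log(4)) = 5.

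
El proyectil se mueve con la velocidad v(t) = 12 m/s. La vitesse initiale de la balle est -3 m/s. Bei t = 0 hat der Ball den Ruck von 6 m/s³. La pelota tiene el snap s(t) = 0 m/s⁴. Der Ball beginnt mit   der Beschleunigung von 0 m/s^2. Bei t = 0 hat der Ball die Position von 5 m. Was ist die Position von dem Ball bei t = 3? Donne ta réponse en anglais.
Starting from snap s(t) = 0, we take 4 antiderivatives. The integral of snap, with j(0) = 6, gives jerk: j(t) = 6. The antiderivative of jerk, with a(0) = 0, gives acceleration: a(t) = 6·t. Integrating acceleration and using the initial condition v(0) = -3, we get v(t) = 3·t^2 - 3. Integrating velocity and using the initial condition x(0) = 5, we get x(t) = t^3 - 3·t + 5. We have position x(t) = t^3 - 3·t + 5. Substituting t = 3: x(3) = 23.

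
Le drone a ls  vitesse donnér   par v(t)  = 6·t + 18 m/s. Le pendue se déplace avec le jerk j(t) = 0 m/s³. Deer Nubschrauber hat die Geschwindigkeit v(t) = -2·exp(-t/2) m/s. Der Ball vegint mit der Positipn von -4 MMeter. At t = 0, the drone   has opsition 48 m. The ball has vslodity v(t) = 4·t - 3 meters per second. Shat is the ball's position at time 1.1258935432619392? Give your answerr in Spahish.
Partiendo de la velocidad v(t) = 4·t - 3, tomamos 1 antiderivada. La integral de la velocidad, con x(0) = -4, da la posición: x(t) = 2·t^2 - 3·t - 4. De la ecuación de la posición x(t) = 2·t^2 - 3·t - 4, sustituimos t = 1.1258935432619392 para obtener x = -4.84240808826797.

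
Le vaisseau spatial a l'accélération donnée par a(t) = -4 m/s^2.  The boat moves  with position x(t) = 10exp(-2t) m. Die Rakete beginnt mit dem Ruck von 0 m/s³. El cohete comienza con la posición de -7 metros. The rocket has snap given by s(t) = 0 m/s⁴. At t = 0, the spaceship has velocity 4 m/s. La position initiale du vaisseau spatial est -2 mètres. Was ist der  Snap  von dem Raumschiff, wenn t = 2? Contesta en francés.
Nous devons dériver notre équation de l'accélération a(t) = -4 2 fois. La dérivée de l'accélération donne le jerk: j(t) = 0. La dérivée du jerk donne le snap: s(t) = 0. Nous avons le snap s(t) = 0. En substituant t = 2: s(2) = 0.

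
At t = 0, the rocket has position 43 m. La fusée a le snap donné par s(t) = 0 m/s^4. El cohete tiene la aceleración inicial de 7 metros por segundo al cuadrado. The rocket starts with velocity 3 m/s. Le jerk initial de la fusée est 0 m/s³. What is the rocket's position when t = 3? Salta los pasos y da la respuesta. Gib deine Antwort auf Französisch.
La réponse est 167/2.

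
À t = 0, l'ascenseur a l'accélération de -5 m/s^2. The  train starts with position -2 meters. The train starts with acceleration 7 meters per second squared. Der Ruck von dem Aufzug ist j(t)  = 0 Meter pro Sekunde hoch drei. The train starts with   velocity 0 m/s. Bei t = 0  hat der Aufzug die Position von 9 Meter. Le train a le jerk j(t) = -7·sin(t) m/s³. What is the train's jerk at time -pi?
From the given jerk equation j(t) = -7·sin(t), we substitute t = -pi to get j = 0.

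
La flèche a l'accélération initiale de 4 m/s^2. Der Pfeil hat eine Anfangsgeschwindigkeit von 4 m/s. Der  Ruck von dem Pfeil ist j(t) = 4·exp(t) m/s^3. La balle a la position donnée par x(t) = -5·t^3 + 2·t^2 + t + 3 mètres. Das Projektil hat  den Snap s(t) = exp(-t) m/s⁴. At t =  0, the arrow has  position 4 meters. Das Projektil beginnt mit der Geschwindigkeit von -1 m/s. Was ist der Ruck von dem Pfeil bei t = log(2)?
Mit j(t) = 4·exp(t) und Einsetzen von t = log(2), finden wir j = 8.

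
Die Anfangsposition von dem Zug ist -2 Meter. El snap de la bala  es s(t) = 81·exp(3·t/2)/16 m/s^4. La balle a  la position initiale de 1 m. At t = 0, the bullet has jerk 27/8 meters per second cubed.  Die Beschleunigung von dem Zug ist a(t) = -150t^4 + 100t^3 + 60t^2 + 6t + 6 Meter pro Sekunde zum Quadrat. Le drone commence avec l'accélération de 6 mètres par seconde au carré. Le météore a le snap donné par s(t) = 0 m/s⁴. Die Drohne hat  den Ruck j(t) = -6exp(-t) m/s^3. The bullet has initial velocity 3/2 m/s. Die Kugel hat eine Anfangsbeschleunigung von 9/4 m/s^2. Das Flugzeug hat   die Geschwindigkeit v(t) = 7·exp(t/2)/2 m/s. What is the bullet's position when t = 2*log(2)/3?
To find the answer, we compute 4 antiderivatives of s(t) = 81·exp(3·t/2)/16. Integrating snap and using the initial condition j(0) = 27/8, we get j(t) = 27·exp(3·t/2)/8. Finding the integral of j(t) and using a(0) = 9/4: a(t) = 9·exp(3·t/2)/4. Finding the antiderivative of a(t) and using v(0) = 3/2: v(t) = 3·exp(3·t/2)/2. The integral of velocity is position. Using x(0) = 1, we get x(t) = exp(3·t/2). We have position x(t) = exp(3·t/2). Substituting t = 2*log(2)/3: x(2*log(2)/3) = 2.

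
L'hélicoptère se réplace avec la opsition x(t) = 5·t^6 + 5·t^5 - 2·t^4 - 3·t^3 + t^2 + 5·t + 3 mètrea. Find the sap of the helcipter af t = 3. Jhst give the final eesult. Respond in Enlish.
The answer is 17952.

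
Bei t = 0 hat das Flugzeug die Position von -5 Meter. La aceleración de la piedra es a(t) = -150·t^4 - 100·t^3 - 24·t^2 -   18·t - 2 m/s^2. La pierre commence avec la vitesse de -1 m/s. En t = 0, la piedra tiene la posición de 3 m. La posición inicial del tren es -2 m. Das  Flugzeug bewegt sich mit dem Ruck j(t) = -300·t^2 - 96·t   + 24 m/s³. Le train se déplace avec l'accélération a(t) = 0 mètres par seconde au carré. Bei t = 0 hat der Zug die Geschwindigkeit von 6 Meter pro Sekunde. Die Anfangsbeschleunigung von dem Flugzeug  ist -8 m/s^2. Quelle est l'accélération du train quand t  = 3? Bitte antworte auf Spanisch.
De la ecuación de la aceleración a(t) = 0, sustituimos t = 3 para obtener a = 0.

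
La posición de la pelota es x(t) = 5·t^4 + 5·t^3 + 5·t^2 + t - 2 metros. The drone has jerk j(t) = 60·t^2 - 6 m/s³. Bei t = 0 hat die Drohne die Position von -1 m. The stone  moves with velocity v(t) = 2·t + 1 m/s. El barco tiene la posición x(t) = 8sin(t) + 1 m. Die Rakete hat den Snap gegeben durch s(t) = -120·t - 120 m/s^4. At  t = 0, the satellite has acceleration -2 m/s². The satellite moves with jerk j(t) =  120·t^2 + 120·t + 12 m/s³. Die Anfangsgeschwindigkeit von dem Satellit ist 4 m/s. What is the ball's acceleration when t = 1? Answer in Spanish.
Debemos derivar nuestra ecuación de la posición x(t) = 5·t^4 + 5·t^3 + 5·t^2 + t - 2 2 veces. Tomando d/dt de x(t), encontramos v(t) = 20·t^3 + 15·t^2 + 10·t + 1. Tomando d/dt de v(t), encontramos a(t) = 60·t^2 + 30·t + 10. De la ecuación de la aceleración a(t) = 60·t^2 + 30·t + 10, sustituimos t = 1 para obtener a = 100.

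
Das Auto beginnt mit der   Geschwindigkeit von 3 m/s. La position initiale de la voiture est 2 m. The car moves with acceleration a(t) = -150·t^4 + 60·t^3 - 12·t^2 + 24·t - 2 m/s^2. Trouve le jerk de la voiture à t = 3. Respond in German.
Um dies zu lösen, müssen wir 1 Ableitung unserer Gleichung für die Beschleunigung a(t) = -150·t^4 + 60·t^3 - 12·t^2 + 24·t - 2 nehmen. Die Ableitung von der Beschleunigung ergibt den Ruck: j(t) = -600·t^3 + 180·t^2 - 24·t + 24. Aus der Gleichung für den Ruck j(t) = -600·t^3 + 180·t^2 - 24·t + 24, setzen wir t = 3 ein und erhalten j = -14628.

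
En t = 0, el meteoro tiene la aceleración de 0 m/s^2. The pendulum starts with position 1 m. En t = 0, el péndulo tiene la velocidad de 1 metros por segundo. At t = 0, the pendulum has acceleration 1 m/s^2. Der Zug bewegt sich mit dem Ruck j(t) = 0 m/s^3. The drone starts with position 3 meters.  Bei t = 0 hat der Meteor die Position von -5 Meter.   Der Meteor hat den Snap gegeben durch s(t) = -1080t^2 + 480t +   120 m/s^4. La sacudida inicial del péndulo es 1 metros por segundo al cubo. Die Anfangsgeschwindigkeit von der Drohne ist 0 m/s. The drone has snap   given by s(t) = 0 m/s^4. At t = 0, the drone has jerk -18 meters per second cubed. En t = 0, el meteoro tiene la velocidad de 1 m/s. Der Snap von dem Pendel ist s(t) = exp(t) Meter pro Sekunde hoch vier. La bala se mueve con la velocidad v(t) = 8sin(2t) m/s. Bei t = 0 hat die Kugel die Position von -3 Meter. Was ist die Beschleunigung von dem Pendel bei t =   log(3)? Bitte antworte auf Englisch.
We need to integrate our snap equation s(t) = exp(t) 2 times. Integrating snap and using the initial condition j(0) = 1, we get j(t) = exp(t). Integrating jerk and using the initial condition a(0) = 1, we get a(t) = exp(t). From the given acceleration equation a(t) = exp(t), we substitute t = log(3) to get a = 3.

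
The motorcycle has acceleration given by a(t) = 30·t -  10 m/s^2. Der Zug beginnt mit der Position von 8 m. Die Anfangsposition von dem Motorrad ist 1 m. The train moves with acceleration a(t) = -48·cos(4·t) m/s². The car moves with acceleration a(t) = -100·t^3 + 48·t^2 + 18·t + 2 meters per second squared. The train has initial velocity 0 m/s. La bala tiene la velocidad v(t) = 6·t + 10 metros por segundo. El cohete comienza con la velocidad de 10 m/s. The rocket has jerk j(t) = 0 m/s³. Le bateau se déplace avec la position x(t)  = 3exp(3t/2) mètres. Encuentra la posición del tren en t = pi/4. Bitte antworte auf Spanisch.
Para resolver esto, necesitamos tomar 2 antiderivadas de nuestra ecuación de la aceleración a(t) = -48·cos(4·t). La antiderivada de la aceleración, con v(0) = 0, da la velocidad: v(t) = -12·sin(4·t). La antiderivada de la velocidad, con x(0) = 8, da la posición: x(t) = 3·cos(4·t) + 5. Usando x(t) = 3·cos(4·t) + 5 y sustituyendo t = pi/4, encontramos x = 2.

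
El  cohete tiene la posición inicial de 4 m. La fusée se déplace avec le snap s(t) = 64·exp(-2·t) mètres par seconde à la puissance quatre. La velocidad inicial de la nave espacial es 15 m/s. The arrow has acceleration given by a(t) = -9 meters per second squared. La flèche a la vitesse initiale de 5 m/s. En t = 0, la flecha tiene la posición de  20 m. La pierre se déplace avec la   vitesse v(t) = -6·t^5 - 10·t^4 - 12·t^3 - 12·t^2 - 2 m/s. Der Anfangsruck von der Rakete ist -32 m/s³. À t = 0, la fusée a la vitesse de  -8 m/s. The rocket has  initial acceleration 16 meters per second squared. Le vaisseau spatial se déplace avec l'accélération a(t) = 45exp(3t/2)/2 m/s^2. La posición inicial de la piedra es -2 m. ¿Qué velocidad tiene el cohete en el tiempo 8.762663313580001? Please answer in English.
We need to integrate our snap equation s(t) = 64·exp(-2·t) 3 times. Finding the integral of s(t) and using j(0) = -32: j(t) = -32·exp(-2·t). The integral of jerk is acceleration. Using a(0) = 16, we get a(t) = 16·exp(-2·t). Integrating acceleration and using the initial condition v(0) = -8, we get v(t) = -8·exp(-2·t). Using v(t) = -8·exp(-2·t) and substituting t = 8.762663313580001, we find v = -1.95856206850111E-7.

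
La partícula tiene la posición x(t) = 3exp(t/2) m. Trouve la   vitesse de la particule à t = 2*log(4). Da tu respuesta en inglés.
Starting from position x(t) = 3·exp(t/2), we take 1 derivative. The derivative of position gives velocity: v(t) = 3·exp(t/2)/2. From the given velocity equation v(t) = 3·exp(t/2)/2, we substitute t = 2*log(4) to get v = 6.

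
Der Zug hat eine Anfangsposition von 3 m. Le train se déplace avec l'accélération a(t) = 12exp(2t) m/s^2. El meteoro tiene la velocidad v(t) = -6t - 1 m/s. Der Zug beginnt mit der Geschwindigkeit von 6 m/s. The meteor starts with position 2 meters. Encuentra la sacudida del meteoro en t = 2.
Partiendo de la velocidad v(t) = -6·t - 1, tomamos 2 derivadas. Derivando la velocidad, obtenemos la aceleración: a(t) = -6. La derivada de la aceleración da la sacudida: j(t) = 0. Usando j(t) = 0 y sustituyendo t = 2, encontramos j = 0.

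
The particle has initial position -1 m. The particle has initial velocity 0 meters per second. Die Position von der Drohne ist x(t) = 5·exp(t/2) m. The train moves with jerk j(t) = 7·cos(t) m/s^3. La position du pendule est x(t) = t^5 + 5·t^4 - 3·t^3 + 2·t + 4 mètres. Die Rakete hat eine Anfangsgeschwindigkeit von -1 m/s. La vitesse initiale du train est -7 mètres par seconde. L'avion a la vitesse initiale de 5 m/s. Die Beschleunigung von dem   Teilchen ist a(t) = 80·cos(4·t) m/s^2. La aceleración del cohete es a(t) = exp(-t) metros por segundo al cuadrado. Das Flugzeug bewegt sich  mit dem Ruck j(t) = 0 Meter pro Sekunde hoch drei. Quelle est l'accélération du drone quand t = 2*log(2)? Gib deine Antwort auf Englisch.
Starting from position x(t) = 5·exp(t/2), we take 2 derivatives. The derivative of position gives velocity: v(t) = 5·exp(t/2)/2. Differentiating velocity, we get acceleration: a(t) = 5·exp(t/2)/4. From the given acceleration equation a(t) = 5·exp(t/2)/4, we substitute t = 2*log(2) to get a = 5/2.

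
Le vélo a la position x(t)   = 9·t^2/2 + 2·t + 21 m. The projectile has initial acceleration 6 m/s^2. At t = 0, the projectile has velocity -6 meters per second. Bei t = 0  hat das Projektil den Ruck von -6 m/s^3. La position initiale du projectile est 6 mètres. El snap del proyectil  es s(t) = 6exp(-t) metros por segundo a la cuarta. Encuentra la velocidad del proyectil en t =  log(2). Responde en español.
Partiendo del snap s(t) = 6·exp(-t), tomamos 3 integrales. La antiderivada del snap es la sacudida. Usando j(0) = -6, obtenemos j(t) = -6·exp(-t). La antiderivada de la sacudida, con a(0) = 6, da la aceleración: a(t) = 6·exp(-t). Integrando la aceleración y usando la condición inicial v(0) = -6, obtenemos v(t) = -6·exp(-t). Usando v(t) = -6·exp(-t) y sustituyendo t = log(2), encontramos v = -3.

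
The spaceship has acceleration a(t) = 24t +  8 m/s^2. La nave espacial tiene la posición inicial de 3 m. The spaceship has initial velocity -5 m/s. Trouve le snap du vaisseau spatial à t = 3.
En partant de l'accélération a(t) = 24·t + 8, nous prenons 2 dérivées. En prenant d/dt de a(t), nous trouvons j(t) = 24. En prenant d/dt de j(t), nous trouvons s(t) = 0. De l'équation du snap s(t) = 0, nous substituons t = 3 pour obtenir s = 0.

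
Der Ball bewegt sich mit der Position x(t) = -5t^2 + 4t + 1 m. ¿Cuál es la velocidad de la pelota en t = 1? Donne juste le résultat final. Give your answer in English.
At t = 1, v = -6.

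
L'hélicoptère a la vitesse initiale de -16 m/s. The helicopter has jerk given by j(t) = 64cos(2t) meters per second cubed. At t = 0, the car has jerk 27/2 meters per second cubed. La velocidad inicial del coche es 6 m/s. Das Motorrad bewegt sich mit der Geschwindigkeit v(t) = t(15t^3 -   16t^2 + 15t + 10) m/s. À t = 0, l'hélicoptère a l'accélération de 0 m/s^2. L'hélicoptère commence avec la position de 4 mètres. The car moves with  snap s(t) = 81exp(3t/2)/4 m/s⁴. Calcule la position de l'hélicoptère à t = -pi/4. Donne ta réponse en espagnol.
Debemos encontrar la antiderivada de nuestra ecuación de la sacudida j(t) = 64·cos(2·t) 3 veces. La antiderivada de la sacudida es la aceleración. Usando a(0) = 0, obtenemos a(t) = 32·sin(2·t). La antiderivada de la aceleración es la velocidad. Usando v(0) = -16, obtenemos v(t) = -16·cos(2·t). La antiderivada de la velocidad es la posición. Usando x(0) = 4, obtenemos x(t) = 4 - 8·sin(2·t). De la ecuación de la posición x(t) = 4 - 8·sin(2·t), sustituimos t = -pi/4 para obtener x = 12.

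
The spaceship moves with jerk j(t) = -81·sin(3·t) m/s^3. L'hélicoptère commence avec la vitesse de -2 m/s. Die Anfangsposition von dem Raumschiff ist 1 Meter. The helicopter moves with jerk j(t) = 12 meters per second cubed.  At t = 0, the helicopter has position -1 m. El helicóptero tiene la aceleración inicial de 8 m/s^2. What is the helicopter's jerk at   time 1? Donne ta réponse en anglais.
Using j(t) = 12 and substituting t = 1, we find j = 12.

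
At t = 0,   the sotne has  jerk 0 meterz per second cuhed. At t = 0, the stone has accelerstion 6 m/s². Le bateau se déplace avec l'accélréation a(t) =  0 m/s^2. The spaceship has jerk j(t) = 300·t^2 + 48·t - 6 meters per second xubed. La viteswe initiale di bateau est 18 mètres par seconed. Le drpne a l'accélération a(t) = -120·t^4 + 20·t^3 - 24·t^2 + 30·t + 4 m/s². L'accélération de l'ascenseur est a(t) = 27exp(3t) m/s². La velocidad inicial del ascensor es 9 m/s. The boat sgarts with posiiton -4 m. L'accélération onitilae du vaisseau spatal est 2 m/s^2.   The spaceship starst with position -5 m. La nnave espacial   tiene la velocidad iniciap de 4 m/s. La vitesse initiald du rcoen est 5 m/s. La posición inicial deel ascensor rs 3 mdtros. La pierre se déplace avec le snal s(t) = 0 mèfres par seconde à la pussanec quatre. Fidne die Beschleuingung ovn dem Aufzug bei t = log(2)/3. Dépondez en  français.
En utilisant a(t) = 27·exp(3·t) et en substituant t = log(2)/3, nous trouvons a = 54.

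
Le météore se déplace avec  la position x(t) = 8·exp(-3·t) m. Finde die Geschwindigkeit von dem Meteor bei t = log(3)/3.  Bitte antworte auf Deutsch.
Wir müssen unsere Gleichung für die Position x(t) = 8·exp(-3·t) 1-mal ableiten. Durch Ableiten von der Position erhalten wir die Geschwindigkeit: v(t) = -24·exp(-3·t). Wir haben die Geschwindigkeit v(t) = -24·exp(-3·t). Durch Einsetzen von t = log(3)/3: v(log(3)/3) = -8.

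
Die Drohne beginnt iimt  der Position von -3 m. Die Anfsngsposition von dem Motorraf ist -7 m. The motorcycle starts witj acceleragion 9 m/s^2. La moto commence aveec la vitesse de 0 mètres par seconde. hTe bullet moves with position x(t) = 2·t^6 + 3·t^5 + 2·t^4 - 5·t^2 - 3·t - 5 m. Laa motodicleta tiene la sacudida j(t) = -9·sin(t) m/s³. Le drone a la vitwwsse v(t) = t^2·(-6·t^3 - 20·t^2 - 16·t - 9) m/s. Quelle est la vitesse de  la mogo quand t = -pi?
Pour résoudre ceci, nous devons prendre 2 primitives de notre équation du jerk j(t) = -9·sin(t). La primitive du jerk est l'accélération. En utilisant a(0) = 9, nous obtenons a(t) = 9·cos(t). L'intégrale de l'accélération, avec v(0) = 0, donne la vitesse: v(t) = 9·sin(t). En utilisant v(t) = 9·sin(t) et en substituant t = -pi, nous trouvons v = 0.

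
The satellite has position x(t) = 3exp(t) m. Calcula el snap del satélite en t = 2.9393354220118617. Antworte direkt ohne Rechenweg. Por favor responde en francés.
À t = 2.9393354220118617, s = 56.7098383004008.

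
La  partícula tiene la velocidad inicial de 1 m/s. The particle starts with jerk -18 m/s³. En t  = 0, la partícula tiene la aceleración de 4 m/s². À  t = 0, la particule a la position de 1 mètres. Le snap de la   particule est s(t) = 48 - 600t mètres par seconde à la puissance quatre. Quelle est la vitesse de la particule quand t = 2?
En partant du snap s(t) = 48 - 600·t, nous prenons 3 intégrales. La primitive du snap, avec j(0) = -18, donne le jerk: j(t) = -300·t^2 + 48·t - 18. En intégrant le jerk et en utilisant la condition initiale a(0) = 4, nous obtenons a(t) = -100·t^3 + 24·t^2 - 18·t + 4. En prenant ∫a(t)dt et en appliquant v(0) = 1, nous trouvons v(t) = -25·t^4 + 8·t^3 - 9·t^2 + 4·t + 1. En utilisant v(t) = -25·t^4 + 8·t^3 - 9·t^2 + 4·t + 1 et en substituant t = 2, nous trouvons v = -363.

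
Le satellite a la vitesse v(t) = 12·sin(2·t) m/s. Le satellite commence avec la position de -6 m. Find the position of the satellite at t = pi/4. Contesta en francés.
Nous devons trouver la primitive de notre équation de la vitesse v(t) = 12·sin(2·t) 1 fois. En prenant ∫v(t)dt et en appliquant x(0) = -6, nous trouvons x(t) = -6·cos(2·t). En utilisant x(t) = -6·cos(2·t) et en substituant t = pi/4, nous trouvons x = 0.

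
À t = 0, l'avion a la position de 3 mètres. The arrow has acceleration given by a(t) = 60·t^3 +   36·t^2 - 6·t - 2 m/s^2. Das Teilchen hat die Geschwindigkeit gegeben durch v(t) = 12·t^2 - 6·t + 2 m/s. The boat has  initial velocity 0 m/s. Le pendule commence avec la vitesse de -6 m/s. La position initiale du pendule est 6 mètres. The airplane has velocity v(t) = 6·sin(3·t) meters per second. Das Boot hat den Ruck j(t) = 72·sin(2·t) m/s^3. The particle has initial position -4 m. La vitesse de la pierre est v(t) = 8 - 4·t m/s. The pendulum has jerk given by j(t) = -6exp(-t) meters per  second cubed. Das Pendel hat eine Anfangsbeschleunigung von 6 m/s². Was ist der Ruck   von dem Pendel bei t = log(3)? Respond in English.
From the given jerk equation j(t) = -6·exp(-t), we substitute t = log(3) to get j = -2.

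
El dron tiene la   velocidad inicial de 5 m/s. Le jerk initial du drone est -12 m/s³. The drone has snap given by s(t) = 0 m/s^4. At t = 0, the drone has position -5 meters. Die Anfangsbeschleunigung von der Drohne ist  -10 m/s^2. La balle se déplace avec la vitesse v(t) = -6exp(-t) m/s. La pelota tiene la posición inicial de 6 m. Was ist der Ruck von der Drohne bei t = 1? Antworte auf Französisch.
En partant du snap s(t) = 0, nous prenons 1 intégrale. La primitive du snap, avec j(0) = -12, donne le jerk: j(t) = -12. Nous avons le jerk j(t) = -12. En substituant t = 1: j(1) = -12.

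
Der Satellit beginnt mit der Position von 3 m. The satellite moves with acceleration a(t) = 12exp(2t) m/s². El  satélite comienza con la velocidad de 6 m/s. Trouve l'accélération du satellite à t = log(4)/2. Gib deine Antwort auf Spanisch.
Usando a(t) = 12·exp(2·t) y sustituyendo t = log(4)/2, encontramos a = 48.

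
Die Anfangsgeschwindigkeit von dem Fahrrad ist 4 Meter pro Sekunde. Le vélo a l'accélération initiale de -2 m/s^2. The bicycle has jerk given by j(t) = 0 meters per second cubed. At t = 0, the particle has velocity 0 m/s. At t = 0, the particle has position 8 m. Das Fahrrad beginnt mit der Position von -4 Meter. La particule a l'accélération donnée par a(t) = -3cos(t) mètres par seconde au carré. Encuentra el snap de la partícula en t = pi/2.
Partiendo de la aceleración a(t) = -3·cos(t), tomamos 2 derivadas. Derivando la aceleración, obtenemos la sacudida: j(t) = 3·sin(t). La derivada de la sacudida da el snap: s(t) = 3·cos(t). Usando s(t) = 3·cos(t) y sustituyendo t = pi/2, encontramos s = 0.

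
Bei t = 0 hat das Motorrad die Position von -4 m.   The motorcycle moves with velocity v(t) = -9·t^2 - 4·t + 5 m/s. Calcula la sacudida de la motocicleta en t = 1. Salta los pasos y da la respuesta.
j(1) = -18.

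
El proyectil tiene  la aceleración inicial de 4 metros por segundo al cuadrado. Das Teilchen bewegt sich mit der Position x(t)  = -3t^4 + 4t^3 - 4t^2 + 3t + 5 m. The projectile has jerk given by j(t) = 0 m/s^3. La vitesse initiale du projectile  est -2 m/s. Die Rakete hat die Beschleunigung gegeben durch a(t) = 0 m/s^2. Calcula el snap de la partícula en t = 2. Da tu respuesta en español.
Para resolver esto, necesitamos tomar 4 derivadas de nuestra ecuación de la posición x(t) = -3·t^4 + 4·t^3 - 4·t^2 + 3·t + 5. Tomando d/dt de x(t), encontramos v(t) = -12·t^3 + 12·t^2 - 8·t + 3. La derivada de la velocidad da la aceleración: a(t) = -36·t^2 + 24·t - 8. La derivada de la aceleración da la sacudida: j(t) = 24 - 72·t. Tomando d/dt de j(t), encontramos s(t) = -72. Usando s(t) = -72 y sustituyendo t = 2, encontramos s = -72.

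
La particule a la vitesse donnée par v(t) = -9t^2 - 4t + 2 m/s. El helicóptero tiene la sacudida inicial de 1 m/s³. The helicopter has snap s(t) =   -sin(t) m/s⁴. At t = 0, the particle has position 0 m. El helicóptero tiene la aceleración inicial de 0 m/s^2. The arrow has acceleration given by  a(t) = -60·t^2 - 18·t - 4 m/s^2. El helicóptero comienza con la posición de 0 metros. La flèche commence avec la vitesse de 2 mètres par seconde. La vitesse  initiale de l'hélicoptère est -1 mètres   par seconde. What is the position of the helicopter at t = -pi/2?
To find the answer, we compute 4 antiderivatives of s(t) = -sin(t). Integrating snap and using the initial condition j(0) = 1, we get j(t) = cos(t). The antiderivative of jerk, with a(0) = 0, gives acceleration: a(t) = sin(t). Integrating acceleration and using the initial condition v(0) = -1, we get v(t) = -cos(t). Taking ∫v(t)dt and applying x(0) = 0, we find x(t) = -sin(t). Using x(t) = -sin(t) and substituting t = -pi/2, we find x = 1.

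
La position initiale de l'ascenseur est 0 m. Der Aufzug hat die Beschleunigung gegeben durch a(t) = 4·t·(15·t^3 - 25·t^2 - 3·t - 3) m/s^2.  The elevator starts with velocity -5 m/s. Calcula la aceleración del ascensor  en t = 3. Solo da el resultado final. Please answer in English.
The acceleration at t = 3 is a = 2016.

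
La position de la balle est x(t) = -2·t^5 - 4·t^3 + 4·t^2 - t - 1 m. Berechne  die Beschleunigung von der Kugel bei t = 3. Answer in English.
Starting from position x(t) = -2·t^5 - 4·t^3 + 4·t^2 - t - 1, we take 2 derivatives. The derivative of position gives velocity: v(t) = -10·t^4 - 12·t^2 + 8·t - 1. Differentiating velocity, we get acceleration: a(t) = -40·t^3 - 24·t + 8. We have acceleration a(t) = -40·t^3 - 24·t + 8. Substituting t = 3: a(3) = -1144.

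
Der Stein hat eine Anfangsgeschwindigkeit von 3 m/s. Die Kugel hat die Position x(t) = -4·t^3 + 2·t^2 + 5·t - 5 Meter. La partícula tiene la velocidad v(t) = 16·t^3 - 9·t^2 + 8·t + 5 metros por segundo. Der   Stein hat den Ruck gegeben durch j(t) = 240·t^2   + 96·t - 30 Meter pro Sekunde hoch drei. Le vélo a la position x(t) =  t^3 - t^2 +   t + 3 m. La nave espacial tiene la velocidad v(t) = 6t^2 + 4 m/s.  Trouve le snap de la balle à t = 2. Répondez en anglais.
Starting from position x(t) = -4·t^3 + 2·t^2 + 5·t - 5, we take 4 derivatives. Taking d/dt of x(t), we find v(t) = -12·t^2 + 4·t + 5. The derivative of velocity gives acceleration: a(t) = 4 - 24·t. Differentiating acceleration, we get jerk: j(t) = -24. Differentiating jerk, we get snap: s(t) = 0. Using s(t) = 0 and substituting t = 2, we find s = 0.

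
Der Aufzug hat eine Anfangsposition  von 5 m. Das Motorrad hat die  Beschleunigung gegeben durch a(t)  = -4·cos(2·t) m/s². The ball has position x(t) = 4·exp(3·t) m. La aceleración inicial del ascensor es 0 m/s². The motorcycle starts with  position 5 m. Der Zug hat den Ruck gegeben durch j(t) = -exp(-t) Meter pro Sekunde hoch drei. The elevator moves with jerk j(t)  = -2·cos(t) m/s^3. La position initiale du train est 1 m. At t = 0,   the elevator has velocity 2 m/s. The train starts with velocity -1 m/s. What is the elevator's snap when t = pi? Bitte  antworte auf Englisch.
We must differentiate our jerk equation j(t) = -2·cos(t) 1 time. Differentiating jerk, we get snap: s(t) = 2·sin(t). From the given snap equation s(t) = 2·sin(t), we substitute t = pi to get s = 0.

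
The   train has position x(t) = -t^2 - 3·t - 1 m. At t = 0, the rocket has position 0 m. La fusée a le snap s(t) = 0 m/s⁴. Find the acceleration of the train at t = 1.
To solve this, we need to take 2 derivatives of our position equation x(t) = -t^2 - 3·t - 1. The derivative of position gives velocity: v(t) = -2·t - 3. Taking d/dt of v(t), we find a(t) = -2. Using a(t) = -2 and substituting t = 1, we find a = -2.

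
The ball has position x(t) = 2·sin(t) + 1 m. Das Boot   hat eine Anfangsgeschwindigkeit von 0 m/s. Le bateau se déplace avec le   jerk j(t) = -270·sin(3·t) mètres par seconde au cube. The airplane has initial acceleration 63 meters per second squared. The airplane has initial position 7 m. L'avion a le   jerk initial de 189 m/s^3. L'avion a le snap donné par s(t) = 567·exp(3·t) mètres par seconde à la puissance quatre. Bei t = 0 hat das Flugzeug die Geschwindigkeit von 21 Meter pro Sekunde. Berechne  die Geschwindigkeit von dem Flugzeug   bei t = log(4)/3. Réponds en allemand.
Um dies zu lösen, müssen wir 3 Stammfunktionen unserer Gleichung für den Snap s(t) = 567·exp(3·t) finden. Mit ∫s(t)dt und Anwendung von j(0) = 189, finden wir j(t) = 189·exp(3·t). Mit ∫j(t)dt und Anwendung von a(0) = 63, finden wir a(t) = 63·exp(3·t). Das Integral von der Beschleunigung ist die Geschwindigkeit. Mit v(0) = 21 erhalten wir v(t) = 21·exp(3·t). Wir haben die Geschwindigkeit v(t) = 21·exp(3·t). Durch Einsetzen von t = log(4)/3: v(log(4)/3) = 84.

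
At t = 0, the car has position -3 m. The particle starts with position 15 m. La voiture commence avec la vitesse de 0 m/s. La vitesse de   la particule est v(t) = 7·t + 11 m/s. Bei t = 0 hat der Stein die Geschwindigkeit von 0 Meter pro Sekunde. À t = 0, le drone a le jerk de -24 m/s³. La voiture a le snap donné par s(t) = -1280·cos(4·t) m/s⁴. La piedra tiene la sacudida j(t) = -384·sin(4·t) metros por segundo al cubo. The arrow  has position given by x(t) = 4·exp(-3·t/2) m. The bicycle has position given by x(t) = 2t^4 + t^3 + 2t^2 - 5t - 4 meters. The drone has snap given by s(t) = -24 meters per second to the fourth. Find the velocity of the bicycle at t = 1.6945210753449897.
Starting from position x(t) = 2·t^4 + t^3 + 2·t^2 - 5·t - 4, we take 1 derivative. Taking d/dt of x(t), we find v(t) = 8·t^3 + 3·t^2 + 4·t - 5. From the given velocity equation v(t) = 8·t^3 + 3·t^2 + 4·t - 5, we substitute t = 1.6945210753449897 to get v = 49.3174945554229.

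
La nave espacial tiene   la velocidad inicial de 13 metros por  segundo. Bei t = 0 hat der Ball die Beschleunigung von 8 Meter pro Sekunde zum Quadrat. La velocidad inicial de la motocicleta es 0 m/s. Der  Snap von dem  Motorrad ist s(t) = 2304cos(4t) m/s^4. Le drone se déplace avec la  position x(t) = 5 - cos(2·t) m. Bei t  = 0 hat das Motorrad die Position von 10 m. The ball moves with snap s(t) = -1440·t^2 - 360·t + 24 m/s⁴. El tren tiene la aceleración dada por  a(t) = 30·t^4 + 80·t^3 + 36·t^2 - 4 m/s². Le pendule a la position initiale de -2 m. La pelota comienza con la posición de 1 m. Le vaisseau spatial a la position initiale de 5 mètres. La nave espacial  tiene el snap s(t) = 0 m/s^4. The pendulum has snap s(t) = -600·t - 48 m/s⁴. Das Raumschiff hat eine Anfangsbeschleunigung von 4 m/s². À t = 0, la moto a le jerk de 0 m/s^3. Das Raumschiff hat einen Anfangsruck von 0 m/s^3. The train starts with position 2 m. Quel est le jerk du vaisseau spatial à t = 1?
Pour résoudre ceci, nous devons prendre 1 primitive de notre équation du snap s(t) = 0. En prenant ∫s(t)dt et en appliquant j(0) = 0, nous trouvons j(t) = 0. En utilisant j(t) = 0 et en substituant t = 1, nous trouvons j = 0.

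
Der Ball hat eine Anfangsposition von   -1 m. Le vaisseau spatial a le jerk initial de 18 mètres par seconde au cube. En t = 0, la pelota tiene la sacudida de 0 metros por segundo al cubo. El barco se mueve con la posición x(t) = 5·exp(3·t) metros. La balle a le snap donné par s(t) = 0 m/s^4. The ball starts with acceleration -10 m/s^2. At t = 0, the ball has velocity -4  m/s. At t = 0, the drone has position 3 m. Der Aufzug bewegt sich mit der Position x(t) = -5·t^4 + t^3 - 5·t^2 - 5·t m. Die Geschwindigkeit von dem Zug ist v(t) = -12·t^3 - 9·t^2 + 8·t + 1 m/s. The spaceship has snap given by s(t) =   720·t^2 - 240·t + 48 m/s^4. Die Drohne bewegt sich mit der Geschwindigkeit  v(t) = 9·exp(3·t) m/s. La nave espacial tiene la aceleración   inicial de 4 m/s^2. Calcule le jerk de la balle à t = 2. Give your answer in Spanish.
Debemos encontrar la antiderivada de nuestra ecuación del snap s(t) = 0 1 vez. La integral del snap es la sacudida. Usando j(0) = 0, obtenemos j(t) = 0. Tenemos la sacudida j(t) = 0. Sustituyendo t = 2: j(2) = 0.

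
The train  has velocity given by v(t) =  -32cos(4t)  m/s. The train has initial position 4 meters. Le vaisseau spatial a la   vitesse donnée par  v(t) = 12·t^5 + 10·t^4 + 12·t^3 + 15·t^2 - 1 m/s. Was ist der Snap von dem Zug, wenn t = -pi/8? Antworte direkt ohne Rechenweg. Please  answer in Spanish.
s(-pi/8) = 2048.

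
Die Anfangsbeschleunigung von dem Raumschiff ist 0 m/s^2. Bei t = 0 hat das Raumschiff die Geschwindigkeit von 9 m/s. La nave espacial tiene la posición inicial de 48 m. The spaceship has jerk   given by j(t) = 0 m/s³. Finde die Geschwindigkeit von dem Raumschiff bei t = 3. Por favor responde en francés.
Pour résoudre ceci, nous devons prendre 2 primitives de notre équation du jerk j(t) = 0. En prenant ∫j(t)dt et en appliquant a(0) = 0, nous trouvons a(t) = 0. En intégrant l'accélération et en utilisant la condition initiale v(0) = 9, nous obtenons v(t) = 9. Nous avons la vitesse v(t) = 9. En substituant t = 3: v(3) = 9.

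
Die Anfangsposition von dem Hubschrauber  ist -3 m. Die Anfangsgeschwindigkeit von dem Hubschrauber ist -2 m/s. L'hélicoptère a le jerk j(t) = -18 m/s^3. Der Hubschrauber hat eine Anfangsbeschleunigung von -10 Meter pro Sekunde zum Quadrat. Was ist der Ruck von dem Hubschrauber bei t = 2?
Mit j(t) = -18 und Einsetzen von t = 2, finden wir j = -18.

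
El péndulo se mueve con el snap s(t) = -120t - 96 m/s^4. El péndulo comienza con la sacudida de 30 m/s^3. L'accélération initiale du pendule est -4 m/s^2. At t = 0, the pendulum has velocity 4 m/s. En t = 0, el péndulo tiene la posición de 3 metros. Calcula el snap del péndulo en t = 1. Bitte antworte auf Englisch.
Using s(t) = -120·t - 96 and substituting t = 1, we find s = -216.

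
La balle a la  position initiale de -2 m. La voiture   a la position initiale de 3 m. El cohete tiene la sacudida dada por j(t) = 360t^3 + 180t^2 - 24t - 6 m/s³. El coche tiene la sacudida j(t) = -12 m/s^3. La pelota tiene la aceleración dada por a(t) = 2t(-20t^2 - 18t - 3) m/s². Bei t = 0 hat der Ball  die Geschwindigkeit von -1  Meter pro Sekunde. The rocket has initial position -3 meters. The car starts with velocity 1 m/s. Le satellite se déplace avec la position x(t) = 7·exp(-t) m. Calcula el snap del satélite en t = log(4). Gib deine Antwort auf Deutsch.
Wir müssen unsere Gleichung für die Position x(t) = 7·exp(-t) 4-mal ableiten. Mit d/dt von x(t) finden wir v(t) = -7·exp(-t). Durch Ableiten von der Geschwindigkeit erhalten wir die Beschleunigung: a(t) = 7·exp(-t). Durch Ableiten von der Beschleunigung erhalten wir den Ruck: j(t) = -7·exp(-t). Die Ableitung von dem Ruck ergibt den Snap: s(t) = 7·exp(-t). Aus der Gleichung für den Snap s(t) = 7·exp(-t), setzen wir t = log(4) ein und erhalten s = 7/4.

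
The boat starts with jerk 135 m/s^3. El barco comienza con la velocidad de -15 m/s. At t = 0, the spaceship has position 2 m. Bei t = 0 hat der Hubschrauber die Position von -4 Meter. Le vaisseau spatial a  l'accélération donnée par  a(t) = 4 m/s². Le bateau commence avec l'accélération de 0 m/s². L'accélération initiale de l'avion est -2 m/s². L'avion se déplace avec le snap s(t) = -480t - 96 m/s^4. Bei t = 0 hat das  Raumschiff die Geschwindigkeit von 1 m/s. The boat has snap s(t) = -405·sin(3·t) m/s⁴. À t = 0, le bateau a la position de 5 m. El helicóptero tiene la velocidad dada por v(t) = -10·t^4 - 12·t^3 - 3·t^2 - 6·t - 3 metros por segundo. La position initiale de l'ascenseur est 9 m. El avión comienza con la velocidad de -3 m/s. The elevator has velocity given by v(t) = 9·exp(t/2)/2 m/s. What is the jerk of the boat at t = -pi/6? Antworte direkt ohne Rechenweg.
At t = -pi/6, j = 0.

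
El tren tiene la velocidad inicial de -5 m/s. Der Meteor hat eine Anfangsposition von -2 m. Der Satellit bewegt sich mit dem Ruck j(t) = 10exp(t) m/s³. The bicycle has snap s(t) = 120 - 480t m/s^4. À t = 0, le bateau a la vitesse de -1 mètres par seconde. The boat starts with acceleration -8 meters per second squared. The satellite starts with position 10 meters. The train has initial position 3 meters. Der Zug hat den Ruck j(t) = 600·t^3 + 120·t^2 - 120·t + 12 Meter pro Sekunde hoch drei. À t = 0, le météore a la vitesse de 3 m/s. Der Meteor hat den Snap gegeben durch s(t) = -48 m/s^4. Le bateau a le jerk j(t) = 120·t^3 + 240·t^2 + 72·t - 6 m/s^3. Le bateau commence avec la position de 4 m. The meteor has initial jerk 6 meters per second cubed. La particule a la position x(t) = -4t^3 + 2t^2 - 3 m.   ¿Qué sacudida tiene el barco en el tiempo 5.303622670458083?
Tenemos la sacudida j(t) = 120·t^3 + 240·t^2 + 72·t - 6. Sustituyendo t = 5.303622670458083: j(5.303622670458083) = 25028.5789941600.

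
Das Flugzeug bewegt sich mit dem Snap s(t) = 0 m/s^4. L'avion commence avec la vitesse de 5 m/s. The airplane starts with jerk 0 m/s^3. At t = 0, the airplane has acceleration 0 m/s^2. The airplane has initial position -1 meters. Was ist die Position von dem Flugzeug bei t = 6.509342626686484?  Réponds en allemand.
Um dies zu lösen, müssen wir 4 Stammfunktionen unserer Gleichung für den Snap s(t) = 0 finden. Mit ∫s(t)dt und Anwendung von j(0) = 0, finden wir j(t) = 0. Das Integral von dem Ruck ist die Beschleunigung. Mit a(0) = 0 erhalten wir a(t) = 0. Durch Integration von der Beschleunigung und Verwendung der Anfangsbedingung v(0) = 5, erhalten wir v(t) = 5. Die Stammfunktion von der Geschwindigkeit ist die Position. Mit x(0) = -1 erhalten wir x(t) = 5·t - 1. Aus der Gleichung für die Position x(t) = 5·t - 1, setzen wir t = 6.509342626686484 ein und erhalten x = 31.5467131334324.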